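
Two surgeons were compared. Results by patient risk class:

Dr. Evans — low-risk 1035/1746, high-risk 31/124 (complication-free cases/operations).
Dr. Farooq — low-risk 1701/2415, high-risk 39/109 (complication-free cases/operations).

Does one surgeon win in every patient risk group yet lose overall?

No

Low-risk: Dr. Evans 1035/1746 = 59.3%, Dr. Farooq 1701/2415 = 70.4% → Dr. Farooq
High-risk: Dr. Evans 31/124 = 25.0%, Dr. Farooq 39/109 = 35.8% → Dr. Farooq
Overall: Dr. Evans 1066/1870 = 57.0%, Dr. Farooq 1740/2524 = 68.9% → Dr. Farooq
Dr. Farooq wins overall and in every patient risk group — no reversal.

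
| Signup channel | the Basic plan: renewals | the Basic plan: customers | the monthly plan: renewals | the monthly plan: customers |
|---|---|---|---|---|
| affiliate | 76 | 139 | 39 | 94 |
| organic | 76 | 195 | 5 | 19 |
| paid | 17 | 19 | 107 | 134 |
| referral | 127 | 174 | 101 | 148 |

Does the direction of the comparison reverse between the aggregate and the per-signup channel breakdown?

Affiliate: the Basic plan 76/139 = 54.7%, the monthly plan 39/94 = 41.5% → the Basic plan
Organic: the Basic plan 76/195 = 39.0%, the monthly plan 5/19 = 26.3% → the Basic plan
Paid: the Basic plan 17/19 = 89.5%, the monthly plan 107/134 = 79.9% → the Basic plan
Referral: the Basic plan 127/174 = 73.0%, the monthly plan 101/148 = 68.2% → the Basic plan
Overall: the Basic plan 296/527 = 56.2%, the monthly plan 252/395 = 63.8% → the monthly plan
The Basic plan wins each signup group but the monthly plan wins overall — the comparison reverses. The Basic plan's customers skew toward organic, which has a lower base rate.

Yes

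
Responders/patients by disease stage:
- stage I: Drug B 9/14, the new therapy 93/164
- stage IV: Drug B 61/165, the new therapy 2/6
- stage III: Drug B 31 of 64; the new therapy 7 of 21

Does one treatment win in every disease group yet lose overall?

Yes

Stage I: Drug B 9/14 = 64.3%, the new therapy 93/164 = 56.7% → Drug B
Stage IV: Drug B 61/165 = 37.0%, the new therapy 2/6 = 33.3% → Drug B
Stage III: Drug B 31/64 = 48.4%, the new therapy 7/21 = 33.3% → Drug B
Overall: Drug B 101/243 = 41.6%, the new therapy 102/191 = 53.4% → the new therapy
Drug B wins each disease group but the new therapy wins overall — the comparison reverses. Drug B's patients skew toward stage IV, which has a lower base rate.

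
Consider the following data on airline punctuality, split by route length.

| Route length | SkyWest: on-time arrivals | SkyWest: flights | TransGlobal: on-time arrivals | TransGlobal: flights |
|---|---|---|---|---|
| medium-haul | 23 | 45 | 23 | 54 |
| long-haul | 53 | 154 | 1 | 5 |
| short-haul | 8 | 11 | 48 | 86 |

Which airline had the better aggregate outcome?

TransGlobal

Medium-haul: SkyWest 23/45 = 51.1%, TransGlobal 23/54 = 42.6% → SkyWest
Long-haul: SkyWest 53/154 = 34.4%, TransGlobal 1/5 = 20.0% → SkyWest
Short-haul: SkyWest 8/11 = 72.7%, TransGlobal 48/86 = 55.8% → SkyWest
Overall: SkyWest 84/210 = 40.0%, TransGlobal 72/145 = 49.7% → TransGlobal
(SkyWest wins every route group but TransGlobal wins overall — SkyWest's flights skew toward the low-rate long-haul group.)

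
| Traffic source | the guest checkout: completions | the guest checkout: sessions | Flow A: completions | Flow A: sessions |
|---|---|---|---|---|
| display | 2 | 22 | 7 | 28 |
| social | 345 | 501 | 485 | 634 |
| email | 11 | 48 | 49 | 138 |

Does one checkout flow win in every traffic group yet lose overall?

No

Display: the guest checkout 2/22 = 9.1%, Flow A 7/28 = 25.0% → Flow A
Social: the guest checkout 345/501 = 68.9%, Flow A 485/634 = 76.5% → Flow A
Email: the guest checkout 11/48 = 22.9%, Flow A 49/138 = 35.5% → Flow A
Overall: the guest checkout 358/571 = 62.7%, Flow A 541/800 = 67.6% → Flow A
Flow A wins overall and in every traffic group — no reversal.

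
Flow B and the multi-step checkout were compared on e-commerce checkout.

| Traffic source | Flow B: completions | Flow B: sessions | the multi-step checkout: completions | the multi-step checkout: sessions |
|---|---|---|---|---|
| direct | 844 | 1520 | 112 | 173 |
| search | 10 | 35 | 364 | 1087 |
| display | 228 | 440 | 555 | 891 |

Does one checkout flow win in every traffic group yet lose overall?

Direct: Flow B 844/1520 = 55.5%, the multi-step checkout 112/173 = 64.7% → the multi-step checkout
Search: Flow B 10/35 = 28.6%, the multi-step checkout 364/1087 = 33.5% → the multi-step checkout
Display: Flow B 228/440 = 51.8%, the multi-step checkout 555/891 = 62.3% → the multi-step checkout
Overall: Flow B 1082/1995 = 54.2%, the multi-step checkout 1031/2151 = 47.9% → Flow B
The multi-step checkout wins each traffic group but Flow B wins overall — the comparison reverses. The multi-step checkout's sessions skew toward search, which has a lower base rate.

Yes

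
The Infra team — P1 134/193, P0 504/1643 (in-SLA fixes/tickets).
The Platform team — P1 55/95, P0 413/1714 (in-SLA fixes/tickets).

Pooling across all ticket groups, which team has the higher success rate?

the Infra team

P1: the Infra team 134/193 = 69.4%, the Platform team 55/95 = 57.9% → the Infra team
P0: the Infra team 504/1643 = 30.7%, the Platform team 413/1714 = 24.1% → the Infra team
Overall: the Infra team 638/1836 = 34.7%, the Platform team 468/1809 = 25.9% → the Infra team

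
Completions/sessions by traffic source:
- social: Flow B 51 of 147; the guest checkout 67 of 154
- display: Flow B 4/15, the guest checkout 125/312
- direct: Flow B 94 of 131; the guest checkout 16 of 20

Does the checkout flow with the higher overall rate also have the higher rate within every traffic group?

No

Social: Flow B 51/147 = 34.7%, the guest checkout 67/154 = 43.5% → the guest checkout
Display: Flow B 4/15 = 26.7%, the guest checkout 125/312 = 40.1% → the guest checkout
Direct: Flow B 94/131 = 71.8%, the guest checkout 16/20 = 80.0% → the guest checkout
Overall: Flow B 149/293 = 50.9%, the guest checkout 208/486 = 42.8% → Flow B
The guest checkout wins each traffic group but Flow B wins overall — the comparison reverses. The guest checkout's sessions skew toward display, which has a lower base rate.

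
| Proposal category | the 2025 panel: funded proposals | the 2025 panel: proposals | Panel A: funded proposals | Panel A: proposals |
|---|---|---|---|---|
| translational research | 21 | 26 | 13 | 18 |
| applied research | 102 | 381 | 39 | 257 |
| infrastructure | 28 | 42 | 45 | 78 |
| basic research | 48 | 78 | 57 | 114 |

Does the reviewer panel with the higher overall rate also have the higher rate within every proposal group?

Yes

Translational research: the 2025 panel 21/26 = 80.8%, Panel A 13/18 = 72.2% → the 2025 panel
Applied research: the 2025 panel 102/381 = 26.8%, Panel A 39/257 = 15.2% → the 2025 panel
Infrastructure: the 2025 panel 28/42 = 66.7%, Panel A 45/78 = 57.7% → the 2025 panel
Basic research: the 2025 panel 48/78 = 61.5%, Panel A 57/114 = 50.0% → the 2025 panel
Overall: the 2025 panel 199/527 = 37.8%, Panel A 154/467 = 33.0% → the 2025 panel
The 2025 panel wins overall and in every proposal group — no reversal.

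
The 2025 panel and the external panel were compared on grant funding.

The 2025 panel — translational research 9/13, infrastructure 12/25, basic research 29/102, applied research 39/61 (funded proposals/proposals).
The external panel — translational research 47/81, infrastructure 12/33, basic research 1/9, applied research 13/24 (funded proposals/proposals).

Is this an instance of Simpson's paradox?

Yes

Translational research: the 2025 panel 9/13 = 69.2%, the external panel 47/81 = 58.0% → the 2025 panel
Infrastructure: the 2025 panel 12/25 = 48.0%, the external panel 12/33 = 36.4% → the 2025 panel
Basic research: the 2025 panel 29/102 = 28.4%, the external panel 1/9 = 11.1% → the 2025 panel
Applied research: the 2025 panel 39/61 = 63.9%, the external panel 13/24 = 54.2% → the 2025 panel
Overall: the 2025 panel 89/201 = 44.3%, the external panel 73/147 = 49.7% → the external panel
The 2025 panel wins each proposal group but the external panel wins overall — the comparison reverses. The 2025 panel's proposals skew toward basic research, which has a lower base rate.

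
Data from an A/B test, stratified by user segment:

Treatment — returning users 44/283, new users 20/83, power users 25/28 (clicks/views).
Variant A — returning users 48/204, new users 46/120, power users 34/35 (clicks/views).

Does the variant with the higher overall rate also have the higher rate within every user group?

Yes

Returning users: Treatment 44/283 = 15.5%, Variant A 48/204 = 23.5% → Variant A
New users: Treatment 20/83 = 24.1%, Variant A 46/120 = 38.3% → Variant A
Power users: Treatment 25/28 = 89.3%, Variant A 34/35 = 97.1% → Variant A
Overall: Treatment 89/394 = 22.6%, Variant A 128/359 = 35.7% → Variant A
Variant A wins overall and in every user group — no reversal.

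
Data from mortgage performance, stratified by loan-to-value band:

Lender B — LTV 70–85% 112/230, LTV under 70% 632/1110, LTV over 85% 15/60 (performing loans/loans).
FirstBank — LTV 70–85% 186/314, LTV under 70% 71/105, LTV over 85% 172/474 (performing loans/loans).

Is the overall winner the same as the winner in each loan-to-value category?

No

LTV 70–85%: Lender B 112/230 = 48.7%, FirstBank 186/314 = 59.2% → FirstBank
LTV under 70%: Lender B 632/1110 = 56.9%, FirstBank 71/105 = 67.6% → FirstBank
LTV over 85%: Lender B 15/60 = 25.0%, FirstBank 172/474 = 36.3% → FirstBank
Overall: Lender B 759/1400 = 54.2%, FirstBank 429/893 = 48.0% → Lender B
FirstBank wins each loan-to-value group but Lender B wins overall — the comparison reverses. FirstBank's loans skew toward LTV over 85%, which has a lower base rate.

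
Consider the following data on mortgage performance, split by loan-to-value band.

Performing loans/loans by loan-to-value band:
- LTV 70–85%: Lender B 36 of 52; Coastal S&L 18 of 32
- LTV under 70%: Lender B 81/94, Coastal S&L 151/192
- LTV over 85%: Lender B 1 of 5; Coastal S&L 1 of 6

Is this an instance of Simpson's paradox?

No

LTV 70–85%: Lender B 36/52 = 69.2%, Coastal S&L 18/32 = 56.2% → Lender B
LTV under 70%: Lender B 81/94 = 86.2%, Coastal S&L 151/192 = 78.6% → Lender B
LTV over 85%: Lender B 1/5 = 20.0%, Coastal S&L 1/6 = 16.7% → Lender B
Overall: Lender B 118/151 = 78.1%, Coastal S&L 170/230 = 73.9% → Lender B
Lender B wins overall and in every loan-to-value group — no reversal.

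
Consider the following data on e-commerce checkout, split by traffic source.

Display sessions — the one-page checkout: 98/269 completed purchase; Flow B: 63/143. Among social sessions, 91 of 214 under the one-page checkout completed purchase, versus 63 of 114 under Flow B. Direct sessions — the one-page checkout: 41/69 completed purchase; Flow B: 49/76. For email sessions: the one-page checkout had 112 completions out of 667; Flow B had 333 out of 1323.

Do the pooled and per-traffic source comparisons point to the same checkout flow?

Display: the one-page checkout 98/269 = 36.4%, Flow B 63/143 = 44.1% → Flow B
Social: the one-page checkout 91/214 = 42.5%, Flow B 63/114 = 55.3% → Flow B
Direct: the one-page checkout 41/69 = 59.4%, Flow B 49/76 = 64.5% → Flow B
Email: the one-page checkout 112/667 = 16.8%, Flow B 333/1323 = 25.2% → Flow B
Overall: the one-page checkout 342/1219 = 28.1%, Flow B 508/1656 = 30.7% → Flow B
Flow B wins overall and in every traffic group — no reversal.

Yes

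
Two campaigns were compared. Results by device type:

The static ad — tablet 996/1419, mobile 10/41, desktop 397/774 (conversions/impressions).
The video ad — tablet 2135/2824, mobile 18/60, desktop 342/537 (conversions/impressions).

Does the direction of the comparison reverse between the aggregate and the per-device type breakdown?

Tablet: the static ad 996/1419 = 70.2%, the video ad 2135/2824 = 75.6% → the video ad
Mobile: the static ad 10/41 = 24.4%, the video ad 18/60 = 30.0% → the video ad
Desktop: the static ad 397/774 = 51.3%, the video ad 342/537 = 63.7% → the video ad
Overall: the static ad 1403/2234 = 62.8%, the video ad 2495/3421 = 72.9% → the video ad
The video ad wins overall and in every device group — no reversal.

No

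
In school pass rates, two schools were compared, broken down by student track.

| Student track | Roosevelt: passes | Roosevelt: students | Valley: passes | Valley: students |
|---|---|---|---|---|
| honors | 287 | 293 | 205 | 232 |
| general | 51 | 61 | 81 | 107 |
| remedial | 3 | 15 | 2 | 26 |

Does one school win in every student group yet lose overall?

Honors: Roosevelt 287/293 = 98.0%, Valley 205/232 = 88.4% → Roosevelt
General: Roosevelt 51/61 = 83.6%, Valley 81/107 = 75.7% → Roosevelt
Remedial: Roosevelt 3/15 = 20.0%, Valley 2/26 = 7.7% → Roosevelt
Overall: Roosevelt 341/369 = 92.4%, Valley 288/365 = 78.9% → Roosevelt
Roosevelt wins overall and in every student group — no reversal.

No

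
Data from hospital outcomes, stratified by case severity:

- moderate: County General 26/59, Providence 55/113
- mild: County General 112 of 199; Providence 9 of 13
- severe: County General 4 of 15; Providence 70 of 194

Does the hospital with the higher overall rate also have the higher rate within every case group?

No

Moderate: County General 26/59 = 44.1%, Providence 55/113 = 48.7% → Providence
Mild: County General 112/199 = 56.3%, Providence 9/13 = 69.2% → Providence
Severe: County General 4/15 = 26.7%, Providence 70/194 = 36.1% → Providence
Overall: County General 142/273 = 52.0%, Providence 134/320 = 41.9% → County General
Providence wins each case group but County General wins overall — the comparison reverses. Providence's patients skew toward severe, which has a lower base rate.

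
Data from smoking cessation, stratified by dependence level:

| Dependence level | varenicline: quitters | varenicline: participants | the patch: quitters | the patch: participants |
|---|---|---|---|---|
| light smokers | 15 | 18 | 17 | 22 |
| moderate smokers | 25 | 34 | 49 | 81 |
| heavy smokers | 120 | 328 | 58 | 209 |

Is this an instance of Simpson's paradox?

No

Light smokers: varenicline 15/18 = 83.3%, the patch 17/22 = 77.3% → varenicline
Moderate smokers: varenicline 25/34 = 73.5%, the patch 49/81 = 60.5% → varenicline
Heavy smokers: varenicline 120/328 = 36.6%, the patch 58/209 = 27.8% → varenicline
Overall: varenicline 160/380 = 42.1%, the patch 124/312 = 39.7% → varenicline
Varenicline wins overall and in every dependence group — no reversal.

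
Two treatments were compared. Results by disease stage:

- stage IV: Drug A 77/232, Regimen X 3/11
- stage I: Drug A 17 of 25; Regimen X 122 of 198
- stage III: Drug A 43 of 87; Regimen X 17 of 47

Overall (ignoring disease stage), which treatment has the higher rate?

Regimen X

Stage IV: Drug A 77/232 = 33.2%, Regimen X 3/11 = 27.3% → Drug A
Stage I: Drug A 17/25 = 68.0%, Regimen X 122/198 = 61.6% → Drug A
Stage III: Drug A 43/87 = 49.4%, Regimen X 17/47 = 36.2% → Drug A
Overall: Drug A 137/344 = 39.8%, Regimen X 142/256 = 55.5% → Regimen X
(Drug A wins every disease group but Regimen X wins overall — Drug A's patients skew toward the low-rate stage IV group.)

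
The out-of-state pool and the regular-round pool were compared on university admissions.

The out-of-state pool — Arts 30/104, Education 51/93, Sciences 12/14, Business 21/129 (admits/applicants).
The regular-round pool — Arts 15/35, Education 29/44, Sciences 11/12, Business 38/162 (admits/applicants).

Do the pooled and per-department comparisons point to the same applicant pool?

Arts: the out-of-state pool 30/104 = 28.8%, the regular-round pool 15/35 = 42.9% → the regular-round pool
Education: the out-of-state pool 51/93 = 54.8%, the regular-round pool 29/44 = 65.9% → the regular-round pool
Sciences: the out-of-state pool 12/14 = 85.7%, the regular-round pool 11/12 = 91.7% → the regular-round pool
Business: the out-of-state pool 21/129 = 16.3%, the regular-round pool 38/162 = 23.5% → the regular-round pool
Overall: the out-of-state pool 114/340 = 33.5%, the regular-round pool 93/253 = 36.8% → the regular-round pool
The regular-round pool wins overall and in every department group — no reversal.

Yes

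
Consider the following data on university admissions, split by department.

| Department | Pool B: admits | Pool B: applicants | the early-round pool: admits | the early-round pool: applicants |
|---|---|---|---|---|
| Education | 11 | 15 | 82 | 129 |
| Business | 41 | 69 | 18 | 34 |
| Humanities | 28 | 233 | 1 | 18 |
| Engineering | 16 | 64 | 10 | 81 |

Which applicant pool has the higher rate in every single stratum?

Pool B

Education: Pool B 11/15 = 73.3%, the early-round pool 82/129 = 63.6% → Pool B
Business: Pool B 41/69 = 59.4%, the early-round pool 18/34 = 52.9% → Pool B
Humanities: Pool B 28/233 = 12.0%, the early-round pool 1/18 = 5.6% → Pool B
Engineering: Pool B 16/64 = 25.0%, the early-round pool 10/81 = 12.3% → Pool B
Pool B has the higher rate in all 4 groups.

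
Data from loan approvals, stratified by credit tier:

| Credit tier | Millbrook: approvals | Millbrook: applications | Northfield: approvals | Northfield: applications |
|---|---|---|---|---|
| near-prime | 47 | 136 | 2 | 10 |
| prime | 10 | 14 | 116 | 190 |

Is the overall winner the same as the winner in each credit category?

No

Near-prime: Millbrook 47/136 = 34.6%, Northfield 2/10 = 20.0% → Millbrook
Prime: Millbrook 10/14 = 71.4%, Northfield 116/190 = 61.1% → Millbrook
Overall: Millbrook 57/150 = 38.0%, Northfield 118/200 = 59.0% → Northfield
Millbrook wins each credit group but Northfield wins overall — the comparison reverses. Millbrook's applications skew toward near-prime, which has a lower base rate.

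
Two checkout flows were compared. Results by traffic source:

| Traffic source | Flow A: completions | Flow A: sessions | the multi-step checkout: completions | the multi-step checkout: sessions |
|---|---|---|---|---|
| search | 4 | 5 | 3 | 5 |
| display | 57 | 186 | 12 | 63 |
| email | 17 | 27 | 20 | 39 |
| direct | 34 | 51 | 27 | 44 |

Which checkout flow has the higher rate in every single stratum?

Search: Flow A 4/5 = 80.0%, the multi-step checkout 3/5 = 60.0% → Flow A
Display: Flow A 57/186 = 30.6%, the multi-step checkout 12/63 = 19.0% → Flow A
Email: Flow A 17/27 = 63.0%, the multi-step checkout 20/39 = 51.3% → Flow A
Direct: Flow A 34/51 = 66.7%, the multi-step checkout 27/44 = 61.4% → Flow A
Flow A has the higher rate in all 4 groups.

Flow A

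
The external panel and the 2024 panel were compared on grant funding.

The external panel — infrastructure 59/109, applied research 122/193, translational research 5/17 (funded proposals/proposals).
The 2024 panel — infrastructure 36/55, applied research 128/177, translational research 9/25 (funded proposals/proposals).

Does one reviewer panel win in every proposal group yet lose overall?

Infrastructure: the external panel 59/109 = 54.1%, the 2024 panel 36/55 = 65.5% → the 2024 panel
Applied research: the external panel 122/193 = 63.2%, the 2024 panel 128/177 = 72.3% → the 2024 panel
Translational research: the external panel 5/17 = 29.4%, the 2024 panel 9/25 = 36.0% → the 2024 panel
Overall: the external panel 186/319 = 58.3%, the 2024 panel 173/257 = 67.3% → the 2024 panel
The 2024 panel wins overall and in every proposal group — no reversal.

No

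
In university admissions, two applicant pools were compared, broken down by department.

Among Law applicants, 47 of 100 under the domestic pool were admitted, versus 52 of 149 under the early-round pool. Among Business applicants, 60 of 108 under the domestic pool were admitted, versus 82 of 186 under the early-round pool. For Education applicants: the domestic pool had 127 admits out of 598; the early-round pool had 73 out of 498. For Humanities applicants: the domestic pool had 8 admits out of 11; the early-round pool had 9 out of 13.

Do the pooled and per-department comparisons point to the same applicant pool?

Law: the domestic pool 47/100 = 47.0%, the early-round pool 52/149 = 34.9% → the domestic pool
Business: the domestic pool 60/108 = 55.6%, the early-round pool 82/186 = 44.1% → the domestic pool
Education: the domestic pool 127/598 = 21.2%, the early-round pool 73/498 = 14.7% → the domestic pool
Humanities: the domestic pool 8/11 = 72.7%, the early-round pool 9/13 = 69.2% → the domestic pool
Overall: the domestic pool 242/817 = 29.6%, the early-round pool 216/846 = 25.5% → the domestic pool
The domestic pool wins overall and in every department group — no reversal.

Yes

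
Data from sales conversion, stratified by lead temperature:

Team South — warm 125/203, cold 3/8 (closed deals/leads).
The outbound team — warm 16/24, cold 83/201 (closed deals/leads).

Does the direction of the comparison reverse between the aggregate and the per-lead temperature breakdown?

Yes

Warm: Team South 125/203 = 61.6%, the outbound team 16/24 = 66.7% → the outbound team
Cold: Team South 3/8 = 37.5%, the outbound team 83/201 = 41.3% → the outbound team
Overall: Team South 128/211 = 60.7%, the outbound team 99/225 = 44.0% → Team South
The outbound team wins each lead group but Team South wins overall — the comparison reverses. The outbound team's leads skew toward cold, which has a lower base rate.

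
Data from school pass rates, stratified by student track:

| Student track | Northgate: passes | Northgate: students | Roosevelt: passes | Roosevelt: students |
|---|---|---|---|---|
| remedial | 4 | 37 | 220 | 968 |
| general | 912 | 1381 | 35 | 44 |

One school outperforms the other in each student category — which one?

Remedial: Northgate 4/37 = 10.8%, Roosevelt 220/968 = 22.7% → Roosevelt
General: Northgate 912/1381 = 66.0%, Roosevelt 35/44 = 79.5% → Roosevelt
Roosevelt has the higher rate in both groups.

Roosevelt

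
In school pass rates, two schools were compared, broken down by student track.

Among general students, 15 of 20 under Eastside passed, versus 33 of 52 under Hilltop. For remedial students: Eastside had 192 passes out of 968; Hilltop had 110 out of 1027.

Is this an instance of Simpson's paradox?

General: Eastside 15/20 = 75.0%, Hilltop 33/52 = 63.5% → Eastside
Remedial: Eastside 192/968 = 19.8%, Hilltop 110/1027 = 10.7% → Eastside
Overall: Eastside 207/988 = 21.0%, Hilltop 143/1079 = 13.3% → Eastside
Eastside wins overall and in every student group — no reversal.

No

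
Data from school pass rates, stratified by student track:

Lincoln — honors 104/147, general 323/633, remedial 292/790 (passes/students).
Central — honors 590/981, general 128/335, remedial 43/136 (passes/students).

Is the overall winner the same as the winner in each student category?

No

Honors: Lincoln 104/147 = 70.7%, Central 590/981 = 60.1% → Lincoln
General: Lincoln 323/633 = 51.0%, Central 128/335 = 38.2% → Lincoln
Remedial: Lincoln 292/790 = 37.0%, Central 43/136 = 31.6% → Lincoln
Overall: Lincoln 719/1570 = 45.8%, Central 761/1452 = 52.4% → Central
Lincoln wins each student group but Central wins overall — the comparison reverses. Lincoln's students skew toward remedial, which has a lower base rate.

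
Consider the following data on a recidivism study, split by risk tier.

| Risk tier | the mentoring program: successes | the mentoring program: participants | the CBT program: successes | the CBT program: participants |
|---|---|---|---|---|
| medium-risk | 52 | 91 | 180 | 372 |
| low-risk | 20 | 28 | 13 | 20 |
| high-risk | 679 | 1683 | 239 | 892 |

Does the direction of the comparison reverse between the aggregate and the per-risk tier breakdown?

Medium-risk: the mentoring program 52/91 = 57.1%, the CBT program 180/372 = 48.4% → the mentoring program
Low-risk: the mentoring program 20/28 = 71.4%, the CBT program 13/20 = 65.0% → the mentoring program
High-risk: the mentoring program 679/1683 = 40.3%, the CBT program 239/892 = 26.8% → the mentoring program
Overall: the mentoring program 751/1802 = 41.7%, the CBT program 432/1284 = 33.6% → the mentoring program
The mentoring program wins overall and in every risk group — no reversal.

No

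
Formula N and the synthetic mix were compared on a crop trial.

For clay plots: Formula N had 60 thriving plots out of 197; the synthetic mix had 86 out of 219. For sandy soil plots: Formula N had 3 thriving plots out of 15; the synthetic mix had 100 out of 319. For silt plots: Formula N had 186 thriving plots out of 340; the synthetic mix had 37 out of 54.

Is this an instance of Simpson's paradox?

Clay: Formula N 60/197 = 30.5%, the synthetic mix 86/219 = 39.3% → the synthetic mix
Sandy soil: Formula N 3/15 = 20.0%, the synthetic mix 100/319 = 31.3% → the synthetic mix
Silt: Formula N 186/340 = 54.7%, the synthetic mix 37/54 = 68.5% → the synthetic mix
Overall: Formula N 249/552 = 45.1%, the synthetic mix 223/592 = 37.7% → Formula N
The synthetic mix wins each soil group but Formula N wins overall — the comparison reverses. The synthetic mix's plots skew toward sandy soil, which has a lower base rate.

Yes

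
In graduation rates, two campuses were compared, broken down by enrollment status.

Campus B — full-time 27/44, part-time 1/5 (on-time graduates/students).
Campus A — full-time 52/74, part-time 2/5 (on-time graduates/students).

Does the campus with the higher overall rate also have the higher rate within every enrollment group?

Full-time: Campus B 27/44 = 61.4%, Campus A 52/74 = 70.3% → Campus A
Part-time: Campus B 1/5 = 20.0%, Campus A 2/5 = 40.0% → Campus A
Overall: Campus B 28/49 = 57.1%, Campus A 54/79 = 68.4% → Campus A
Campus A wins overall and in every enrollment group — no reversal.

Yes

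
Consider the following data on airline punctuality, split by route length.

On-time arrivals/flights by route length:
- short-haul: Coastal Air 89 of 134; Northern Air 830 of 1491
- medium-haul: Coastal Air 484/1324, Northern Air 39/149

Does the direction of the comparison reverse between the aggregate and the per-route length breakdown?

Short-haul: Coastal Air 89/134 = 66.4%, Northern Air 830/1491 = 55.7% → Coastal Air
Medium-haul: Coastal Air 484/1324 = 36.6%, Northern Air 39/149 = 26.2% → Coastal Air
Overall: Coastal Air 573/1458 = 39.3%, Northern Air 869/1640 = 53.0% → Northern Air
Coastal Air wins each route group but Northern Air wins overall — the comparison reverses. Coastal Air's flights skew toward medium-haul, which has a lower base rate.

Yes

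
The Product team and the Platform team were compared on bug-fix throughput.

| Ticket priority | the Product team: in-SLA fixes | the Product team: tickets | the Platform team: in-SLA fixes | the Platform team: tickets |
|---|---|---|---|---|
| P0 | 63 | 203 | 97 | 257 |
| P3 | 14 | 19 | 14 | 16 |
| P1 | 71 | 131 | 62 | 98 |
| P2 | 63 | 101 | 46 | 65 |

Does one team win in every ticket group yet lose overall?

P0: the Product team 63/203 = 31.0%, the Platform team 97/257 = 37.7% → the Platform team
P3: the Product team 14/19 = 73.7%, the Platform team 14/16 = 87.5% → the Platform team
P1: the Product team 71/131 = 54.2%, the Platform team 62/98 = 63.3% → the Platform team
P2: the Product team 63/101 = 62.4%, the Platform team 46/65 = 70.8% → the Platform team
Overall: the Product team 211/454 = 46.5%, the Platform team 219/436 = 50.2% → the Platform team
The Platform team wins overall and in every ticket group — no reversal.

No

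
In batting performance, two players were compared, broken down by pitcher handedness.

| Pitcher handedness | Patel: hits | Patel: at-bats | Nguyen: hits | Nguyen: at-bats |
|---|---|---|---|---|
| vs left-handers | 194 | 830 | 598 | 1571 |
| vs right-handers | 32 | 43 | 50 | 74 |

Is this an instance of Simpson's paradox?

No

Vs left-handers: Patel 194/830 = 23.4%, Nguyen 598/1571 = 38.1% → Nguyen
Vs right-handers: Patel 32/43 = 74.4%, Nguyen 50/74 = 67.6% → Patel
Overall: Patel 226/873 = 25.9%, Nguyen 648/1645 = 39.4% → Nguyen
Neither sweeps: Patel wins 1 of 2 groups, Nguyen wins 1. Nguyen wins overall but not every group — no Simpson reversal.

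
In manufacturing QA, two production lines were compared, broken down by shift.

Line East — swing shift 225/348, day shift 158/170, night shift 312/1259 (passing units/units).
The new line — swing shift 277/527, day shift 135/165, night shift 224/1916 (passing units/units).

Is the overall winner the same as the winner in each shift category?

Swing shift: Line East 225/348 = 64.7%, the new line 277/527 = 52.6% → Line East
Day shift: Line East 158/170 = 92.9%, the new line 135/165 = 81.8% → Line East
Night shift: Line East 312/1259 = 24.8%, the new line 224/1916 = 11.7% → Line East
Overall: Line East 695/1777 = 39.1%, the new line 636/2608 = 24.4% → Line East
Line East wins overall and in every shift group — no reversal.

Yes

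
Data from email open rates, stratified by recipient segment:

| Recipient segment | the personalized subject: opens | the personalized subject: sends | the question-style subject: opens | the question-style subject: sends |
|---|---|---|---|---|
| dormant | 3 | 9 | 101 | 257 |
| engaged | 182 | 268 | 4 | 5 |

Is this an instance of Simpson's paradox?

Dormant: the personalized subject 3/9 = 33.3%, the question-style subject 101/257 = 39.3% → the question-style subject
Engaged: the personalized subject 182/268 = 67.9%, the question-style subject 4/5 = 80.0% → the question-style subject
Overall: the personalized subject 185/277 = 66.8%, the question-style subject 105/262 = 40.1% → the personalized subject
The question-style subject wins each recipient group but the personalized subject wins overall — the comparison reverses. The question-style subject's sends skew toward dormant, which has a lower base rate.

Yes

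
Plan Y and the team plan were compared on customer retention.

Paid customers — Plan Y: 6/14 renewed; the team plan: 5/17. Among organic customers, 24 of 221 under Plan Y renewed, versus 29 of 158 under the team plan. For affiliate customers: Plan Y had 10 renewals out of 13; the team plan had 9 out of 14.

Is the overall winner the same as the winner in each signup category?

Paid: Plan Y 6/14 = 42.9%, the team plan 5/17 = 29.4% → Plan Y
Organic: Plan Y 24/221 = 10.9%, the team plan 29/158 = 18.4% → the team plan
Affiliate: Plan Y 10/13 = 76.9%, the team plan 9/14 = 64.3% → Plan Y
Overall: Plan Y 40/248 = 16.1%, the team plan 43/189 = 22.8% → the team plan
Neither sweeps: Plan Y wins 2 of 3 groups, the team plan wins 1. The team plan wins overall but not every group — no Simpson reversal.

No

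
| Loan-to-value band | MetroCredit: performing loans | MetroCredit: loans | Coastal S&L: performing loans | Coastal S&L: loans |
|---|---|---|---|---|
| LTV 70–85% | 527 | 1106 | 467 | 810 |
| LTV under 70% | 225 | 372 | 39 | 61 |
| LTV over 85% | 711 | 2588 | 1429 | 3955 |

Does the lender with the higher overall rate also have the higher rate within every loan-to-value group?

LTV 70–85%: MetroCredit 527/1106 = 47.6%, Coastal S&L 467/810 = 57.7% → Coastal S&L
LTV under 70%: MetroCredit 225/372 = 60.5%, Coastal S&L 39/61 = 63.9% → Coastal S&L
LTV over 85%: MetroCredit 711/2588 = 27.5%, Coastal S&L 1429/3955 = 36.1% → Coastal S&L
Overall: MetroCredit 1463/4066 = 36.0%, Coastal S&L 1935/4826 = 40.1% → Coastal S&L
Coastal S&L wins overall and in every loan-to-value group — no reversal.

Yes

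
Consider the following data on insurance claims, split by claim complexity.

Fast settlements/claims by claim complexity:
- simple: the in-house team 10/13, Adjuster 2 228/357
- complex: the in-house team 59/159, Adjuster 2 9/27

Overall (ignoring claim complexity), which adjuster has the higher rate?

Adjuster 2

Simple: the in-house team 10/13 = 76.9%, Adjuster 2 228/357 = 63.9% → the in-house team
Complex: the in-house team 59/159 = 37.1%, Adjuster 2 9/27 = 33.3% → the in-house team
Overall: the in-house team 69/172 = 40.1%, Adjuster 2 237/384 = 61.7% → Adjuster 2
(The in-house team wins every claim group but Adjuster 2 wins overall — the in-house team's claims skew toward the low-rate complex group.)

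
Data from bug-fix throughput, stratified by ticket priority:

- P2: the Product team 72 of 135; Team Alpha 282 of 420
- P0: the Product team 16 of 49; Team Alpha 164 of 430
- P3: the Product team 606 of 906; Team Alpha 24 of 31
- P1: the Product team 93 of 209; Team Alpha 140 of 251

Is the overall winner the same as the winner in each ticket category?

No

P2: the Product team 72/135 = 53.3%, Team Alpha 282/420 = 67.1% → Team Alpha
P0: the Product team 16/49 = 32.7%, Team Alpha 164/430 = 38.1% → Team Alpha
P3: the Product team 606/906 = 66.9%, Team Alpha 24/31 = 77.4% → Team Alpha
P1: the Product team 93/209 = 44.5%, Team Alpha 140/251 = 55.8% → Team Alpha
Overall: the Product team 787/1299 = 60.6%, Team Alpha 610/1132 = 53.9% → the Product team
Team Alpha wins each ticket group but the Product team wins overall — the comparison reverses. Team Alpha's tickets skew toward P0, which has a lower base rate.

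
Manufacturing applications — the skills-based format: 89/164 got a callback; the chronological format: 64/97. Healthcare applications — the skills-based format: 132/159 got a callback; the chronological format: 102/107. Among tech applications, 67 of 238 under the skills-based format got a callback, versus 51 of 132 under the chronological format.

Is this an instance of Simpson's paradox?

Manufacturing: the skills-based format 89/164 = 54.3%, the chronological format 64/97 = 66.0% → the chronological format
Healthcare: the skills-based format 132/159 = 83.0%, the chronological format 102/107 = 95.3% → the chronological format
Tech: the skills-based format 67/238 = 28.2%, the chronological format 51/132 = 38.6% → the chronological format
Overall: the skills-based format 288/561 = 51.3%, the chronological format 217/336 = 64.6% → the chronological format
The chronological format wins overall and in every industry group — no reversal.

No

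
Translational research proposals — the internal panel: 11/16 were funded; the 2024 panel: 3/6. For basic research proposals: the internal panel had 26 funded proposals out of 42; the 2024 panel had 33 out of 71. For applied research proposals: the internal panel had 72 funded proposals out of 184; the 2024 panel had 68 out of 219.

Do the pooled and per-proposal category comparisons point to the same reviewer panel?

Yes

Translational research: the internal panel 11/16 = 68.8%, the 2024 panel 3/6 = 50.0% → the internal panel
Basic research: the internal panel 26/42 = 61.9%, the 2024 panel 33/71 = 46.5% → the internal panel
Applied research: the internal panel 72/184 = 39.1%, the 2024 panel 68/219 = 31.1% → the internal panel
Overall: the internal panel 109/242 = 45.0%, the 2024 panel 104/296 = 35.1% → the internal panel
The internal panel wins overall and in every proposal group — no reversal.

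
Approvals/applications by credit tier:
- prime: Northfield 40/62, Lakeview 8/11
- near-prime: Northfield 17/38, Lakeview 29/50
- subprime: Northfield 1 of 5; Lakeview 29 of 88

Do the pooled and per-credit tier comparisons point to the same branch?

Prime: Northfield 40/62 = 64.5%, Lakeview 8/11 = 72.7% → Lakeview
Near-prime: Northfield 17/38 = 44.7%, Lakeview 29/50 = 58.0% → Lakeview
Subprime: Northfield 1/5 = 20.0%, Lakeview 29/88 = 33.0% → Lakeview
Overall: Northfield 58/105 = 55.2%, Lakeview 66/149 = 44.3% → Northfield
Lakeview wins each credit group but Northfield wins overall — the comparison reverses. Lakeview's applications skew toward subprime, which has a lower base rate.

No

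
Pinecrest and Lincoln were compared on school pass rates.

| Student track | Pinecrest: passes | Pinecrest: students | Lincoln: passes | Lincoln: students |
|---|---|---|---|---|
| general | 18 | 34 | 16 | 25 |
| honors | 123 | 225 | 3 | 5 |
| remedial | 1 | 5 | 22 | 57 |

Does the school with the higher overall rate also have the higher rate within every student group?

No

General: Pinecrest 18/34 = 52.9%, Lincoln 16/25 = 64.0% → Lincoln
Honors: Pinecrest 123/225 = 54.7%, Lincoln 3/5 = 60.0% → Lincoln
Remedial: Pinecrest 1/5 = 20.0%, Lincoln 22/57 = 38.6% → Lincoln
Overall: Pinecrest 142/264 = 53.8%, Lincoln 41/87 = 47.1% → Pinecrest
Lincoln wins each student group but Pinecrest wins overall — the comparison reverses. Lincoln's students skew toward remedial, which has a lower base rate.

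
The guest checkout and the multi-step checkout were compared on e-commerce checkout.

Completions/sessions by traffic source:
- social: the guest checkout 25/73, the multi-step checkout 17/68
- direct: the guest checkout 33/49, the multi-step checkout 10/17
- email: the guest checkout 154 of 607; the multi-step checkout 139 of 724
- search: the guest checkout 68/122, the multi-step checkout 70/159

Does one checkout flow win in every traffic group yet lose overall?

Social: the guest checkout 25/73 = 34.2%, the multi-step checkout 17/68 = 25.0% → the guest checkout
Direct: the guest checkout 33/49 = 67.3%, the multi-step checkout 10/17 = 58.8% → the guest checkout
Email: the guest checkout 154/607 = 25.4%, the multi-step checkout 139/724 = 19.2% → the guest checkout
Search: the guest checkout 68/122 = 55.7%, the multi-step checkout 70/159 = 44.0% → the guest checkout
Overall: the guest checkout 280/851 = 32.9%, the multi-step checkout 236/968 = 24.4% → the guest checkout
The guest checkout wins overall and in every traffic group — no reversal.

No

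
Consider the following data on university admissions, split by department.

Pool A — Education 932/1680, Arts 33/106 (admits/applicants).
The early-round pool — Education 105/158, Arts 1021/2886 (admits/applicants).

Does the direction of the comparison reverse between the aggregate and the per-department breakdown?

Yes

Education: Pool A 932/1680 = 55.5%, the early-round pool 105/158 = 66.5% → the early-round pool
Arts: Pool A 33/106 = 31.1%, the early-round pool 1021/2886 = 35.4% → the early-round pool
Overall: Pool A 965/1786 = 54.0%, the early-round pool 1126/3044 = 37.0% → Pool A
The early-round pool wins each department group but Pool A wins overall — the comparison reverses. The early-round pool's applicants skew toward Arts, which has a lower base rate.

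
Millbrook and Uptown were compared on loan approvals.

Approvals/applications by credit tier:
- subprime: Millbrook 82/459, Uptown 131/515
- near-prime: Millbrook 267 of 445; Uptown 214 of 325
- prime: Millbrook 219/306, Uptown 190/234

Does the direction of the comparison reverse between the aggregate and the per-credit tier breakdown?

Subprime: Millbrook 82/459 = 17.9%, Uptown 131/515 = 25.4% → Uptown
Near-prime: Millbrook 267/445 = 60.0%, Uptown 214/325 = 65.8% → Uptown
Prime: Millbrook 219/306 = 71.6%, Uptown 190/234 = 81.2% → Uptown
Overall: Millbrook 568/1210 = 46.9%, Uptown 535/1074 = 49.8% → Uptown
Uptown wins overall and in every credit group — no reversal.

No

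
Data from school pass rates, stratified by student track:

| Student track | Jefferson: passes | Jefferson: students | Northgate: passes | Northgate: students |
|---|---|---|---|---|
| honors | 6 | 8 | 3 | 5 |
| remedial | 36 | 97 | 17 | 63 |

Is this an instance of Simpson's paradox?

No

Honors: Jefferson 6/8 = 75.0%, Northgate 3/5 = 60.0% → Jefferson
Remedial: Jefferson 36/97 = 37.1%, Northgate 17/63 = 27.0% → Jefferson
Overall: Jefferson 42/105 = 40.0%, Northgate 20/68 = 29.4% → Jefferson
Jefferson wins overall and in every student group — no reversal.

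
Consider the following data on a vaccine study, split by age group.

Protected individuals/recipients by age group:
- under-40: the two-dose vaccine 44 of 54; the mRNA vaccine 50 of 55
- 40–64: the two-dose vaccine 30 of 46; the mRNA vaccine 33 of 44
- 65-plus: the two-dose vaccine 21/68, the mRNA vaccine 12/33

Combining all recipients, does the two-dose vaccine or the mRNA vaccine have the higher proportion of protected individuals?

Under-40: the two-dose vaccine 44/54 = 81.5%, the mRNA vaccine 50/55 = 90.9% → the mRNA vaccine
40–64: the two-dose vaccine 30/46 = 65.2%, the mRNA vaccine 33/44 = 75.0% → the mRNA vaccine
65-plus: the two-dose vaccine 21/68 = 30.9%, the mRNA vaccine 12/33 = 36.4% → the mRNA vaccine
Overall: the two-dose vaccine 95/168 = 56.5%, the mRNA vaccine 95/132 = 72.0% → the mRNA vaccine

the mRNA vaccine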